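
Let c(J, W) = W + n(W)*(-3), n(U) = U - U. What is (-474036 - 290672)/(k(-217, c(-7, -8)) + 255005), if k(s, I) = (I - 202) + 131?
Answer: -54622/18209 ≈ -2.9997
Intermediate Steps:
n(U) = 0
c(J, W) = W (c(J, W) = W + 0*(-3) = W + 0 = W)
k(s, I) = -71 + I (k(s, I) = (-202 + I) + 131 = -71 + I)
(-474036 - 290672)/(k(-217, c(-7, -8)) + 255005) = (-474036 - 290672)/((-71 - 8) + 255005) = -764708/(-79 + 255005) = -764708/254926 = -764708*1/254926 = -54622/18209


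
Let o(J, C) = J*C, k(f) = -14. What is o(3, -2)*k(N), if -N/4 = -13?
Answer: 84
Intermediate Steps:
N = 52 (N = -4*(-13) = 52)
o(J, C) = C*J
o(3, -2)*k(N) = -2*3*(-14) = -6*(-14) = 84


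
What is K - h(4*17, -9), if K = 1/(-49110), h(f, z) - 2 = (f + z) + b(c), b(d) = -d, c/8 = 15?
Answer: 2897489/49110 ≈ 59.000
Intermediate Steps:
c = 120 (c = 8*15 = 120)
h(f, z) = -118 + f + z (h(f, z) = 2 + ((f + z) - 1*120) = 2 + ((f + z) - 120) = 2 + (-120 + f + z) = -118 + f + z)
K = -1/49110 ≈ -2.0362e-5
K - h(4*17, -9) = -1/49110 - (-118 + 4*17 - 9) = -1/49110 - (-118 + 68 - 9) = -1/49110 - 1*(-59) = -1/49110 + 59 = 2897489/49110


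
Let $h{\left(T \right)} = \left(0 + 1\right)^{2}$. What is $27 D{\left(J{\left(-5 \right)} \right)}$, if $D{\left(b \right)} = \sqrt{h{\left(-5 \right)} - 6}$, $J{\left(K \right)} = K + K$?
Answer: $27 i \sqrt{5} \approx 60.374 i$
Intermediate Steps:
$J{\left(K \right)} = 2 K$
$h{\left(T \right)} = 1$ ($h{\left(T \right)} = 1^{2} = 1$)
$D{\left(b \right)} = i \sqrt{5}$ ($D{\left(b \right)} = \sqrt{1 - 6} = \sqrt{-5} = i \sqrt{5}$)
$27 D{\left(J{\left(-5 \right)} \right)} = 27 i \sqrt{5}$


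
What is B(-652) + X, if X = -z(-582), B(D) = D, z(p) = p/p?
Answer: -653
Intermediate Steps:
z(p) = 1
X = -1 (X = -1*1 = -1)
B(-652) + X = -652 - 1 = -653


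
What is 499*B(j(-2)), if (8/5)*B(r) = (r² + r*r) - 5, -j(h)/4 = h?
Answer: 306885/8 ≈ 38361.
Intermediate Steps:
j(h) = -4*h
B(r) = -25/8 + 5*r²/4 (B(r) = 5*((r² + r*r) - 5)/8 = 5*((r² + r²) - 5)/8 = 5*(2*r² - 5)/8 = 5*(-5 + 2*r²)/8 = -25/8 + 5*r²/4)
499*B(j(-2)) = 499*(-25/8 + 5*(-4*(-2))²/4) = 499*(-25/8 + (5/4)*8²) = 499*(-25/8 + (5/4)*64) = 499*(-25/8 + 80) = 499*(615/8) = 306885/8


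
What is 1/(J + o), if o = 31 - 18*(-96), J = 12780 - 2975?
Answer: 1/11564 ≈ 8.6475e-5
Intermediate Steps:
J = 9805
o = 1759 (o = 31 + 1728 = 1759)
1/(J + o) = 1/(9805 + 1759) = 1/11564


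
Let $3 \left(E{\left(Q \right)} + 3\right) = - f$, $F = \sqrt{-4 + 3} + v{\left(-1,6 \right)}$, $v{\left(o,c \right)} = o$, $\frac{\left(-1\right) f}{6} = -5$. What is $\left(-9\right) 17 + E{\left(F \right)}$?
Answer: $-166$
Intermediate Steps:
$f = 30$ ($f = \left(-6\right) \left(-5\right) = 30$)
$F = -1 + i$ ($F = \sqrt{-4 + 3} - 1 = \sqrt{-1} - 1 = i - 1 = -1 + i \approx -1.0 + 1.0 i$)
$E{\left(Q \right)} = -13$ ($E{\left(Q \right)} = -3 + \frac{\left(-1\right) 30}{3} = -3 + \frac{1}{3} \left(-30\right) = -3 - 10 = -13$)
$\left(-9\right) 17 + E{\left(F \right)} = \left(-9\right) 17 - 13 = -153 - 13 = -166$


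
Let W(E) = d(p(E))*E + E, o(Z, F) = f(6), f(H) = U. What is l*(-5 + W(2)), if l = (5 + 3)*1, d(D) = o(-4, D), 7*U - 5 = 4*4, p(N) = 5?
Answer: 24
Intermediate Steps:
U = 3 (U = 5/7 + (4*4)/7 = 5/7 + (⅐)*16 = 5/7 + 16/7 = 3)
f(H) = 3
o(Z, F) = 3
d(D) = 3
l = 8 (l = 8*1 = 8)
W(E) = 4*E (W(E) = 3*E + E = 4*E)
l*(-5 + W(2)) = 8*(-5 + 4*2) = 8*(-5 + 8) = 8*3 = 24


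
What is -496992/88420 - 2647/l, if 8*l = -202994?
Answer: -12376751516/2243591185 ≈ -5.5165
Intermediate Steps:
l = -101497/4 (l = (1/8)*(-202994) = -101497/4 ≈ -25374.)
-496992/88420 - 2647/l = -496992/88420 - 2647/(-101497/4) = -496992*1/88420 - 2647*(-4/101497) = -124248/22105 + 10588/101497 = -12376751516/2243591185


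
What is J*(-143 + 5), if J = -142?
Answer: 19596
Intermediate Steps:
J*(-143 + 5) = -142*(-143 + 5) = -142*(-138) = 19596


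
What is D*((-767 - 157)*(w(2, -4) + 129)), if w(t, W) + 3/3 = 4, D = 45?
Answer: -5488560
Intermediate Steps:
w(t, W) = 3 (w(t, W) = -1 + 4 = 3)
D*((-767 - 157)*(w(2, -4) + 129)) = 45*((-767 - 157)*(3 + 129)) = 45*(-924*132) = 45*(-121968) = -5488560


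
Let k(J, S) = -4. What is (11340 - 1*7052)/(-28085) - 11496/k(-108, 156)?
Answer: 80712002/28085 ≈ 2873.8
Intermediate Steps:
(11340 - 1*7052)/(-28085) - 11496/k(-108, 156) = (11340 - 1*7052)/(-28085) - 11496/(-4) = (11340 - 7052)*(-1/28085) - 11496*(-¼) = 4288*(-1/28085) + 2874 = -4288/28085 + 2874 = 80712002/28085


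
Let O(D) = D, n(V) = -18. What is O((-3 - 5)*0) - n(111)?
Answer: 18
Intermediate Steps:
O((-3 - 5)*0) - n(111) = (-3 - 5)*0 - 1*(-18) = -8*0 + 18 = 0 + 18 = 18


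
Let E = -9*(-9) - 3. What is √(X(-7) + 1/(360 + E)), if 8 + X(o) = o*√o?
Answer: √(-1534314 - 1342908*I*√7)/438 ≈ 2.4674 - 3.7531*I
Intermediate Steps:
E = 78 (E = 81 - 3 = 78)
X(o) = -8 + o^(3/2) (X(o) = -8 + o*√o = -8 + o^(3/2))
√(X(-7) + 1/(360 + E)) = √((-8 + (-7)^(3/2)) + 1/(360 + 78)) = √((-8 - 7*I*√7) + 1/438) = √(-3503/438 - 7*I*√7)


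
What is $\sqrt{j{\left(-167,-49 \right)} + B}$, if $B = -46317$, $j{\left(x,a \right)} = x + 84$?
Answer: $40 i \sqrt{29} \approx 215.41 i$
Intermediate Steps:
$j{\left(x,a \right)} = 84 + x$
$\sqrt{j{\left(-167,-49 \right)} + B} = \sqrt{\left(84 - 167\right) - 46317} = \sqrt{-83 - 46317} = \sqrt{-46400} = 40 i \sqrt{29}$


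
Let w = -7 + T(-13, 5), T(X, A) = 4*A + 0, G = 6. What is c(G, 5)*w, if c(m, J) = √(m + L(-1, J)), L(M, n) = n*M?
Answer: 13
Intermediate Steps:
T(X, A) = 4*A
L(M, n) = M*n
c(m, J) = √(m - J)
w = 13 (w = -7 + 4*5 = -7 + 20 = 13)
c(G, 5)*w = √(6 - 1*5)*13 = √(6 - 5)*13 = √1*13 = 1*13 = 13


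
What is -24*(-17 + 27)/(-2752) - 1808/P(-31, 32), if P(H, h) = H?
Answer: 311441/5332 ≈ 58.410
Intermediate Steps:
-24*(-17 + 27)/(-2752) - 1808/P(-31, 32) = -24*(-17 + 27)/(-2752) - 1808/(-31) = -24*10*(-1/2752) - 1808*(-1/31) = -240*(-1/2752) + 1808/31 = 15/172 + 1808/31 = 311441/5332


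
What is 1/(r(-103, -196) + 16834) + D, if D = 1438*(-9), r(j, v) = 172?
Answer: -220091651/17006 ≈ -12942.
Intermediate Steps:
D = -12942
1/(r(-103, -196) + 16834) + D = 1/(172 + 16834) - 12942 = 1/17006 - 12942 = -220091651/17006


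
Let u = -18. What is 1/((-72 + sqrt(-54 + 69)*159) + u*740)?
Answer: -496/6628387 - 53*sqrt(15)/59655483 ≈ -7.8271e-5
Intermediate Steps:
1/((-72 + sqrt(-54 + 69)*159) + u*740) = 1/((-72 + sqrt(-54 + 69)*159) - 18*740) = 1/((-72 + sqrt(15)*159) - 13320) = 1/((-72 + 159*sqrt(15)) - 13320) = 1/(-13392 + 159*sqrt(15))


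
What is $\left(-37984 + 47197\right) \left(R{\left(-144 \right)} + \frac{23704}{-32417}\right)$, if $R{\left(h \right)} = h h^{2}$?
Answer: $- \frac{891787693365816}{32417} \approx -2.751 \cdot 10^{10}$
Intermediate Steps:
$R{\left(h \right)} = h^{3}$
$\left(-37984 + 47197\right) \left(R{\left(-144 \right)} + \frac{23704}{-32417}\right) = \left(-37984 + 47197\right) \left(\left(-144\right)^{3} + \frac{23704}{-32417}\right) = 9213 \left(-2985984 + 23704 \left(- \frac{1}{32417}\right)\right) = 9213 \left(-2985984 - \frac{23704}{32417}\right) = 9213 \left(- \frac{96796667032}{32417}\right) = - \frac{891787693365816}{32417}$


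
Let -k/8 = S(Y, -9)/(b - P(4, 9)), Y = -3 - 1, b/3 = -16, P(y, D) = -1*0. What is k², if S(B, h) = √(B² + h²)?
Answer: 97/36 ≈ 2.6944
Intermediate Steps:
P(y, D) = 0
b = -48 (b = 3*(-16) = -48)
Y = -4
k = √97/6 (k = -8*√((-4)² + (-9)²)/(-48 - 1*0) = -8*√(16 + 81)/(-48 + 0) = -8*√97/(-48) = -8*√97*(-1)/48 = -(-1)*√97/6 = √97/6 ≈ 1.6415)
k² = (√97/6)² = 97/36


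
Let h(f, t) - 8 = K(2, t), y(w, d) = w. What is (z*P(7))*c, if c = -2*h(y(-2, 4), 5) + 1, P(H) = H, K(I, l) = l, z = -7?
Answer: 1225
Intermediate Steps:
h(f, t) = 8 + t
c = -25 (c = -2*(8 + 5) + 1 = -2*13 + 1 = -26 + 1 = -25)
(z*P(7))*c = -7*7*(-25) = -49*(-25) = 1225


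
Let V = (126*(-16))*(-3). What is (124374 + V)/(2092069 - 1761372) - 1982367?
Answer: -655562689377/330697 ≈ -1.9824e+6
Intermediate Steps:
V = 6048 (V = -2016*(-3) = 6048)
(124374 + V)/(2092069 - 1761372) - 1982367 = (124374 + 6048)/(2092069 - 1761372) - 1982367 = 130422/330697 - 1982367 = -655562689377/330697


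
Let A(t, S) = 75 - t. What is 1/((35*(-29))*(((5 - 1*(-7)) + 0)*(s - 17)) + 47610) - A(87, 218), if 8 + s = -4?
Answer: 4809961/400830 ≈ 12.000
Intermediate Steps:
s = -12 (s = -8 - 4 = -12)
1/((35*(-29))*(((5 - 1*(-7)) + 0)*(s - 17)) + 47610) - A(87, 218) = 1/((35*(-29))*(((5 - 1*(-7)) + 0)*(-12 - 17)) + 47610) - (75 - 1*87) = 1/(-1015*((5 + 7) + 0)*(-29) + 47610) - (75 - 87) = 1/(-1015*(12 + 0)*(-29) + 47610) - 1*(-12) = 1/(-12180*(-29) + 47610) + 12 = 1/(-1015*(-348) + 47610) + 12 = 1/(353220 + 47610) + 12 = 1/400830 + 12 = 4809961/400830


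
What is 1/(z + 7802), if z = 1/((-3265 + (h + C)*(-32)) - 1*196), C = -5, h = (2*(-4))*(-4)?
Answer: 4325/33743649 ≈ 0.00012817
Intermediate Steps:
h = 32 (h = -8*(-4) = 32)
z = -1/4325 (z = 1/((-3265 + (32 - 5)*(-32)) - 1*196) = 1/((-3265 + 27*(-32)) - 196) = 1/((-3265 - 864) - 196) = 1/(-4129 - 196) = 1/(-4325) = -1/4325 ≈ -0.00023121)
1/(z + 7802) = 1/(-1/4325 + 7802) = 1/(33743649/4325) = 4325/33743649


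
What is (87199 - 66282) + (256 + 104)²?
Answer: 150517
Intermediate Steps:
(87199 - 66282) + (256 + 104)² = 20917 + 360² = 20917 + 129600 = 150517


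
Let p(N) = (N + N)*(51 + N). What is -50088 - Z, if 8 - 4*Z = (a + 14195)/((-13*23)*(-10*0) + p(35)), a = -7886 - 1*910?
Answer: -1206161801/24080 ≈ -50090.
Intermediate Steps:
p(N) = 2*N*(51 + N) (p(N) = (2*N)*(51 + N) = 2*N*(51 + N))
a = -8796 (a = -7886 - 910 = -8796)
Z = 42761/24080 (Z = 2 - (-8796 + 14195)/(4*((-13*23)*(-10*0) + 2*35*(51 + 35))) = 2 - 5399/(4*(-299*0 + 2*35*86)) = 2 - 5399/(4*(0 + 6020)) = 2 - 5399/(4*6020) = 2 - 1/4*5399/6020 = 2 - 5399/24080 = 42761/24080 ≈ 1.7758)
-50088 - Z = -50088 - 1*42761/24080 = -50088 - 42761/24080 = -1206161801/24080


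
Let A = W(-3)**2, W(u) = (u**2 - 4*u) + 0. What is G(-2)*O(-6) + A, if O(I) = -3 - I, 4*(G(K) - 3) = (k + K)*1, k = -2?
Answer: 447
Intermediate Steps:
G(K) = 5/2 + K/4 (G(K) = 3 + ((-2 + K)*1)/4 = 3 + (-2 + K)/4 = 3 + (-1/2 + K/4) = 5/2 + K/4)
W(u) = u**2 - 4*u
A = 441 (A = (-3*(-4 - 3))**2 = (-3*(-7))**2 = 21**2 = 441)
G(-2)*O(-6) + A = (5/2 + (1/4)*(-2))*(-3 - 1*(-6)) + 441 = (5/2 - 1/2)*(-3 + 6) + 441 = 2*3 + 441 = 6 + 441 = 447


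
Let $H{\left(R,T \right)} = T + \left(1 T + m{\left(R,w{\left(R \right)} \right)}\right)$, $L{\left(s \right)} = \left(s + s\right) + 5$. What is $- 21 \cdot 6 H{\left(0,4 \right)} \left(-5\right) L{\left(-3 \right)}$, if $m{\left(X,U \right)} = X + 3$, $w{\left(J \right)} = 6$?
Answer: $-6930$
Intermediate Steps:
$m{\left(X,U \right)} = 3 + X$
$L{\left(s \right)} = 5 + 2 s$ ($L{\left(s \right)} = 2 s + 5 = 5 + 2 s$)
$H{\left(R,T \right)} = 3 + R + 2 T$ ($H{\left(R,T \right)} = T + \left(1 T + \left(3 + R\right)\right) = T + \left(T + \left(3 + R\right)\right) = T + \left(3 + R + T\right) = 3 + R + 2 T$)
$- 21 \cdot 6 H{\left(0,4 \right)} \left(-5\right) L{\left(-3 \right)} = - 21 \cdot 6 \left(3 + 0 + 2 \cdot 4\right) \left(-5\right) \left(5 + 2 \left(-3\right)\right) = - 21 \cdot 6 \left(3 + 0 + 8\right) \left(-5\right) \left(5 - 6\right) = - 21 \cdot 6 \cdot 11 \left(-5\right) \left(-1\right) = - 21 \cdot 66 \left(-5\right) \left(-1\right) = \left(-21\right) \left(-330\right) \left(-1\right) = 6930 \left(-1\right) = -6930$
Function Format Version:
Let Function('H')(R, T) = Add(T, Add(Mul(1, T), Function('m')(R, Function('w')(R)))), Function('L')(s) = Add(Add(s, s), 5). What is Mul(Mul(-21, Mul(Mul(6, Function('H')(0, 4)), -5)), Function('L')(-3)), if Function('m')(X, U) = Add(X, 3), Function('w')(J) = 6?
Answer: -6930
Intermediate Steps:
Function('m')(X, U) = Add(3, X)
Function('L')(s) = Add(5, Mul(2, s)) (Function('L')(s) = Add(Mul(2, s), 5) = Add(5, Mul(2, s)))
Function('H')(R, T) = Add(3, R, Mul(2, T)) (Function('H')(R, T) = Add(T, Add(Mul(1, T), Add(3, R))) = Add(T, Add(T, Add(3, R))) = Add(T, Add(3, R, T)) = Add(3, R, Mul(2, T)))
Mul(Mul(-21, Mul(Mul(6, Function('H')(0, 4)), -5)), Function('L')(-3)) = Mul(Mul(-21, Mul(Mul(6, Add(3, 0, Mul(2, 4))), -5)), Add(5, Mul(2, -3))) = Mul(Mul(-21, Mul(Mul(6, Add(3, 0, 8)), -5)), Add(5, -6)) = Mul(Mul(-21, Mul(Mul(6, 11), -5)), -1) = Mul(Mul(-21, Mul(66, -5)), -1) = Mul(Mul(-21, -330), -1) = Mul(6930, -1) = -6930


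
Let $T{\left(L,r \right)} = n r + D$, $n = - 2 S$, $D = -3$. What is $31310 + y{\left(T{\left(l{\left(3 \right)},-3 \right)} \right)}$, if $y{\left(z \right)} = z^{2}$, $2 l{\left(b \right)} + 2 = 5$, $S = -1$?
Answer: $31391$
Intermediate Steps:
$l{\left(b \right)} = \frac{3}{2}$ ($l{\left(b \right)} = -1 + \frac{1}{2} \cdot 5 = -1 + \frac{5}{2} = \frac{3}{2}$)
$n = 2$ ($n = \left(-2\right) \left(-1\right) = 2$)
$T{\left(L,r \right)} = -3 + 2 r$ ($T{\left(L,r \right)} = 2 r - 3 = -3 + 2 r$)
$31310 + y{\left(T{\left(l{\left(3 \right)},-3 \right)} \right)} = 31310 + \left(-3 + 2 \left(-3\right)\right)^{2} = 31310 + \left(-3 - 6\right)^{2} = 31310 + \left(-9\right)^{2} = 31310 + 81 = 31391$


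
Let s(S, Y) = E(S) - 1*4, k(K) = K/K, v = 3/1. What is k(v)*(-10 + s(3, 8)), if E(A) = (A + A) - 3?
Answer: -11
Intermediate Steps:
E(A) = -3 + 2*A (E(A) = 2*A - 3 = -3 + 2*A)
v = 3 (v = 3*1 = 3)
k(K) = 1
s(S, Y) = -7 + 2*S (s(S, Y) = (-3 + 2*S) - 1*4 = (-3 + 2*S) - 4 = -7 + 2*S)
k(v)*(-10 + s(3, 8)) = 1*(-10 + (-7 + 2*3)) = 1*(-10 + (-7 + 6)) = 1*(-10 - 1) = 1*(-11) = -11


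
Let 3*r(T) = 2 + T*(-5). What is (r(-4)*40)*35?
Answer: 30800/3 ≈ 10267.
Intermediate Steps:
r(T) = 2/3 - 5*T/3 (r(T) = (2 + T*(-5))/3 = (2 - 5*T)/3 = 2/3 - 5*T/3)
(r(-4)*40)*35 = ((2/3 - 5/3*(-4))*40)*35 = ((2/3 + 20/3)*40)*35 = ((22/3)*40)*35 = (880/3)*35 = 30800/3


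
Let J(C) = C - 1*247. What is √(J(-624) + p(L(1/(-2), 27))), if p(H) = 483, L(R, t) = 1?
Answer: 2*I*√97 ≈ 19.698*I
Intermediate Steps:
J(C) = -247 + C (J(C) = C - 247 = -247 + C)
√(J(-624) + p(L(1/(-2), 27))) = √((-247 - 624) + 483) = √(-871 + 483) = √(-388) = 2*I*√97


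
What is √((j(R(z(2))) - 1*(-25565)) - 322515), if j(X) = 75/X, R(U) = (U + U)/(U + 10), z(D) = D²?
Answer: 5*I*√47491/2 ≈ 544.81*I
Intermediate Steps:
R(U) = 2*U/(10 + U) (R(U) = (2*U)/(10 + U) = 2*U/(10 + U))
√((j(R(z(2))) - 1*(-25565)) - 322515) = √((75/((2*2²/(10 + 2²))) - 1*(-25565)) - 322515) = √((75/((2*4/(10 + 4))) + 25565) - 322515) = √((75/((2*4/14)) + 25565) - 322515) = √((75/((2*4*(1/14))) + 25565) - 322515) = √((75/(4/7) + 25565) - 322515) = √((75*(7/4) + 25565) - 322515) = √((525/4 + 25565) - 322515) = √(102785/4 - 322515) = √(-1187275/4) = 5*I*√47491/2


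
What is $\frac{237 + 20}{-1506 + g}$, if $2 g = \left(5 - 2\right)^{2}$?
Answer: $- \frac{514}{3003} \approx -0.17116$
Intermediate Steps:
$g = \frac{9}{2}$ ($g = \frac{\left(5 - 2\right)^{2}}{2} = \frac{3^{2}}{2} = \frac{1}{2} \cdot 9 = \frac{9}{2} \approx 4.5$)
$\frac{237 + 20}{-1506 + g} = \frac{237 + 20}{-1506 + \frac{9}{2}} = \frac{257}{- \frac{3003}{2}} = 257 \left(- \frac{2}{3003}\right) = - \frac{514}{3003}$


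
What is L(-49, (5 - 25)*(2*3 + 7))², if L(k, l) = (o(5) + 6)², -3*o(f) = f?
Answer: 28561/81 ≈ 352.60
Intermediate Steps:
o(f) = -f/3
L(k, l) = 169/9 (L(k, l) = (-⅓*5 + 6)² = (-5/3 + 6)² = (13/3)² = 169/9)
L(-49, (5 - 25)*(2*3 + 7))² = (169/9)² = 28561/81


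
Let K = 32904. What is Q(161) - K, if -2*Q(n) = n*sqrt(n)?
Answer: -32904 - 161*sqrt(161)/2 ≈ -33925.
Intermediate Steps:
Q(n) = -n**(3/2)/2 (Q(n) = -n*sqrt(n)/2 = -n**(3/2)/2)
Q(161) - K = -161*sqrt(161)/2 - 1*32904 = -161*sqrt(161)/2 - 32904 = -32904 - 161*sqrt(161)/2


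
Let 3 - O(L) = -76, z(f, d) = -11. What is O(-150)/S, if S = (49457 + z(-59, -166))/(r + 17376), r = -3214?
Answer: 559399/24723 ≈ 22.627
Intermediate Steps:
O(L) = 79 (O(L) = 3 - 1*(-76) = 3 + 76 = 79)
S = 24723/7081 (S = (49457 - 11)/(-3214 + 17376) = 49446/14162 = 49446*(1/14162) = 24723/7081 ≈ 3.4915)
O(-150)/S = 79/(24723/7081) = 79*(7081/24723) = 559399/24723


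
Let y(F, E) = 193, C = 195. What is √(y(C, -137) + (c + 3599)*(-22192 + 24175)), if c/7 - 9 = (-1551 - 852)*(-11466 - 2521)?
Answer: 2*√116639558845 ≈ 6.8305e+5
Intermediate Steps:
c = 235275390 (c = 63 + 7*((-1551 - 852)*(-11466 - 2521)) = 63 + 7*(-2403*(-13987)) = 63 + 7*33610761 = 63 + 235275327 = 235275390)
√(y(C, -137) + (c + 3599)*(-22192 + 24175)) = √(193 + (235275390 + 3599)*(-22192 + 24175)) = √(193 + 235278989*1983) = √(193 + 466558235187) = √466558235380 = 2*√116639558845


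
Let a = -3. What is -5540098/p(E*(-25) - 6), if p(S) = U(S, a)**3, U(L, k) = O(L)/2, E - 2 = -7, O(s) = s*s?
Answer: -44320784/2839760855281 ≈ -1.5607e-5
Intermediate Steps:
O(s) = s**2
E = -5 (E = 2 - 7 = -5)
U(L, k) = L**2/2
p(S) = S**6/8 (p(S) = (S**2/2)**3 = S**6/8)
-5540098/p(E*(-25) - 6) = -5540098*8/(-5*(-25) - 6)**6 = -5540098*8/(125 - 6)**6 = -5540098/((1/8)*119**6) = -5540098/((1/8)*2839760855281) = -5540098/2839760855281/8 = -5540098*8/2839760855281 = -44320784/2839760855281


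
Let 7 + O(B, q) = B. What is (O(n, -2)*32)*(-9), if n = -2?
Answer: 2592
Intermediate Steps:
O(B, q) = -7 + B
(O(n, -2)*32)*(-9) = ((-7 - 2)*32)*(-9) = -9*32*(-9) = -288*(-9) = 2592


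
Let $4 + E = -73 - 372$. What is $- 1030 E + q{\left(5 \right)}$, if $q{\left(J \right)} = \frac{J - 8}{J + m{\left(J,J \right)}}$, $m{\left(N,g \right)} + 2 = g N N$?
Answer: $\frac{59196157}{128} \approx 4.6247 \cdot 10^{5}$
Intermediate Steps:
$m{\left(N,g \right)} = -2 + g N^{2}$ ($m{\left(N,g \right)} = -2 + g N N = -2 + N g N = -2 + g N^{2}$)
$q{\left(J \right)} = \frac{-8 + J}{-2 + J + J^{3}}$ ($q{\left(J \right)} = \frac{J - 8}{J + \left(-2 + J J^{2}\right)} = \frac{-8 + J}{J + \left(-2 + J^{3}\right)} = \frac{-8 + J}{-2 + J + J^{3}}$)
$E = -449$ ($E = -4 - 445 = -449$)
$- 1030 E + q{\left(5 \right)} = \left(-1030\right) \left(-449\right) + \frac{-8 + 5}{-2 + 5 + 5^{3}} = 462470 + \frac{1}{-2 + 5 + 125} \left(-3\right) = 462470 + \frac{1}{128} \left(-3\right) = 462470 - \frac{3}{128} = \frac{59196157}{128}$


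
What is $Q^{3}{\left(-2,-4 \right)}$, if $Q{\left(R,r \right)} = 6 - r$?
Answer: $1000$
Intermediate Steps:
$Q^{3}{\left(-2,-4 \right)} = \left(6 - -4\right)^{3} = \left(6 + 4\right)^{3} = 10^{3} = 1000$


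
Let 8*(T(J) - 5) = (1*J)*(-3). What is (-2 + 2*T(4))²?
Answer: 25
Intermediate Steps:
T(J) = 5 - 3*J/8 (T(J) = 5 + ((1*J)*(-3))/8 = 5 + (J*(-3))/8 = 5 + (-3*J)/8 = 5 - 3*J/8)
(-2 + 2*T(4))² = (-2 + 2*(5 - 3/8*4))² = (-2 + 2*(5 - 3/2))² = (-2 + 2*(7/2))² = (-2 + 7)² = 5² = 25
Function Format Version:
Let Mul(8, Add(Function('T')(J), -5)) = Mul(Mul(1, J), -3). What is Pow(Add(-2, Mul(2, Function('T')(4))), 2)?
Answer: 25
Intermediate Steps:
Function('T')(J) = Add(5, Mul(Rational(-3, 8), J)) (Function('T')(J) = Add(5, Mul(Rational(1, 8), Mul(Mul(1, J), -3))) = Add(5, Mul(Rational(1, 8), Mul(J, -3))) = Add(5, Mul(Rational(1, 8), Mul(-3, J))) = Add(5, Mul(Rational(-3, 8), J)))
Pow(Add(-2, Mul(2, Function('T')(4))), 2) = Pow(Add(-2, Mul(2, Add(5, Mul(Rational(-3, 8), 4)))), 2) = Pow(Add(-2, Mul(2, Add(5, Rational(-3, 2)))), 2) = Pow(Add(-2, Mul(2, Rational(7, 2))), 2) = Pow(Add(-2, 7), 2) = Pow(5, 2) = 25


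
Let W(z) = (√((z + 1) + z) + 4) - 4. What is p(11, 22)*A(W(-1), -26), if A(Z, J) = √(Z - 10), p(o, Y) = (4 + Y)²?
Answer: 676*√(-10 + I) ≈ 106.75 + 2140.4*I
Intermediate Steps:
W(z) = √(1 + 2*z) (W(z) = (√((1 + z) + z) + 4) - 4 = (√(1 + 2*z) + 4) - 4 = (4 + √(1 + 2*z)) - 4 = √(1 + 2*z))
A(Z, J) = √(-10 + Z)
p(11, 22)*A(W(-1), -26) = (4 + 22)²*√(-10 + √(1 + 2*(-1))) = 26²*√(-10 + √(1 - 2)) = 676*√(-10 + √(-1)) = 676*√(-10 + I)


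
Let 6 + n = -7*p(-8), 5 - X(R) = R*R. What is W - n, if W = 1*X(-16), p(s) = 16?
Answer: -133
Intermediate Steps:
X(R) = 5 - R² (X(R) = 5 - R*R = 5 - R²)
n = -118 (n = -6 - 7*16 = -6 - 112 = -118)
W = -251 (W = 1*(5 - 1*(-16)²) = 1*(5 - 1*256) = 1*(5 - 256) = 1*(-251) = -251)
W - n = -251 - 1*(-118) = -251 + 118 = -133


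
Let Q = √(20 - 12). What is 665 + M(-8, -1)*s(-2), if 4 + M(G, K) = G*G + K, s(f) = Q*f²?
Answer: 665 + 472*√2 ≈ 1332.5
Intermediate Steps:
Q = 2*√2 (Q = √8 = 2*√2 ≈ 2.8284)
s(f) = 2*√2*f² (s(f) = (2*√2)*f² = 2*√2*f²)
M(G, K) = -4 + K + G² (M(G, K) = -4 + (G*G + K) = -4 + (G² + K) = -4 + (K + G²) = -4 + K + G²)
665 + M(-8, -1)*s(-2) = 665 + (-4 - 1 + (-8)²)*(2*√2*(-2)²) = 665 + (-4 - 1 + 64)*(2*√2*4) = 665 + 59*(8*√2) = 665 + 472*√2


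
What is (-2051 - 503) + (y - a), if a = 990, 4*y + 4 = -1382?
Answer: -7781/2 ≈ -3890.5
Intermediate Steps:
y = -693/2 (y = -1 + (¼)*(-1382) = -1 - 691/2 = -693/2 ≈ -346.50)
(-2051 - 503) + (y - a) = (-2051 - 503) + (-693/2 - 1*990) = -2554 + (-693/2 - 990) = -2554 - 2673/2 = -7781/2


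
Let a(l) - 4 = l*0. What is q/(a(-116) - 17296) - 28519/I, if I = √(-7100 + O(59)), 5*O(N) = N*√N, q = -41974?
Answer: 20987/8646 + 28519*I*√5/√(35500 - 59*√59) ≈ 2.4274 + 340.64*I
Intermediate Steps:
O(N) = N^(3/2)/5 (O(N) = (N*√N)/5 = N^(3/2)/5)
a(l) = 4 (a(l) = 4 + l*0 = 4 + 0 = 4)
I = √(-7100 + 59*√59/5) (I = √(-7100 + 59^(3/2)/5) = √(-7100 + (59*√59)/5) = √(-7100 + 59*√59/5) ≈ 83.722*I)
q/(a(-116) - 17296) - 28519/I = -41974/(4 - 17296) - 28519*5/√(-177500 + 295*√59) = -41974/(-17292) - 142595/√(-177500 + 295*√59) = -41974*(-1/17292) - 142595/√(-177500 + 295*√59) = 20987/8646 - 142595/√(-177500 + 295*√59)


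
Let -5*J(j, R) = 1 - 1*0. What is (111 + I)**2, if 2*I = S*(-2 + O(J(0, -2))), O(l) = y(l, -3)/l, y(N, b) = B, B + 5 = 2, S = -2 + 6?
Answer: 18769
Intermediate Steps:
J(j, R) = -1/5 (J(j, R) = -(1 - 1*0)/5 = -(1 + 0)/5 = -1/5*1 = -1/5)
S = 4
B = -3 (B = -5 + 2 = -3)
y(N, b) = -3
O(l) = -3/l
I = 26 (I = (4*(-2 - 3/(-1/5)))/2 = (4*(-2 - 3*(-5)))/2 = (4*(-2 + 15))/2 = (4*13)/2 = (1/2)*52 = 26)
(111 + I)**2 = (111 + 26)**2 = 137**2 = 18769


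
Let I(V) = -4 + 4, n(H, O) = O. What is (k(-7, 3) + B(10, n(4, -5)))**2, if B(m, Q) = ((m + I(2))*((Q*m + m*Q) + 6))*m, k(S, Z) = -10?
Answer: 88548100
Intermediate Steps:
I(V) = 0
B(m, Q) = m**2*(6 + 2*Q*m) (B(m, Q) = ((m + 0)*((Q*m + m*Q) + 6))*m = (m*((Q*m + Q*m) + 6))*m = (m*(2*Q*m + 6))*m = (m*(6 + 2*Q*m))*m = m**2*(6 + 2*Q*m))
(k(-7, 3) + B(10, n(4, -5)))**2 = (-10 + 2*10**2*(3 - 5*10))**2 = (-10 + 2*100*(3 - 50))**2 = (-10 + 2*100*(-47))**2 = (-10 - 9400)**2 = (-9410)**2 = 88548100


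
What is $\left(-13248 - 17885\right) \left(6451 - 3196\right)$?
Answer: $-101337915$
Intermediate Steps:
$\left(-13248 - 17885\right) \left(6451 - 3196\right) = \left(-31133\right) 3255 = -101337915$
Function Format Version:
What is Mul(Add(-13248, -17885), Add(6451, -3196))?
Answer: -101337915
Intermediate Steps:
Mul(Add(-13248, -17885), Add(6451, -3196)) = Mul(-31133, 3255) = -101337915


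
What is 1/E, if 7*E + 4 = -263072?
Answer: -7/263076 ≈ -2.6608e-5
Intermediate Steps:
E = -263076/7 (E = -4/7 + (⅐)*(-263072) = -4/7 - 263072/7 = -263076/7 ≈ -37582.)
1/E = 1/(-263076/7) = -7/263076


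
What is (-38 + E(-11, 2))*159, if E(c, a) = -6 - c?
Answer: -5247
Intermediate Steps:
(-38 + E(-11, 2))*159 = (-38 + (-6 - 1*(-11)))*159 = (-38 + (-6 + 11))*159 = (-38 + 5)*159 = -33*159 = -5247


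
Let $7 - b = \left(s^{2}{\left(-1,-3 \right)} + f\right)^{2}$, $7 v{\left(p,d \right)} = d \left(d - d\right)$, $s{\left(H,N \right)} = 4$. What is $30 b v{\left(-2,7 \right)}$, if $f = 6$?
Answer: $0$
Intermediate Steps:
$v{\left(p,d \right)} = 0$ ($v{\left(p,d \right)} = \frac{d \left(d - d\right)}{7} = \frac{d 0}{7} = \frac{1}{7} \cdot 0 = 0$)
$b = -477$ ($b = 7 - \left(4^{2} + 6\right)^{2} = 7 - \left(16 + 6\right)^{2} = 7 - 22^{2} = 7 - 484 = -477$)
$30 b v{\left(-2,7 \right)} = 30 \left(-477\right) 0 = \left(-14310\right) 0 = 0$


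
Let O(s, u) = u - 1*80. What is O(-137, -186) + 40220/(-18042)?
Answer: -2419696/9021 ≈ -268.23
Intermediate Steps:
O(s, u) = -80 + u (O(s, u) = u - 80 = -80 + u)
O(-137, -186) + 40220/(-18042) = (-80 - 186) + 40220/(-18042) = -266 + 40220*(-1/18042) = -266 - 20110/9021 = -2419696/9021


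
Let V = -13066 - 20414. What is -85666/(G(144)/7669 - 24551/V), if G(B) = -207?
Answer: -21995441107920/181351259 ≈ -1.2129e+5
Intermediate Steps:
V = -33480
-85666/(G(144)/7669 - 24551/V) = -85666/(-207/7669 - 24551/(-33480)) = -85666/(-207*1/7669 - 24551*(-1/33480)) = -85666/(-207/7669 + 24551/33480) = -85666/181351259/256758120 = -85666*256758120/181351259 = -21995441107920/181351259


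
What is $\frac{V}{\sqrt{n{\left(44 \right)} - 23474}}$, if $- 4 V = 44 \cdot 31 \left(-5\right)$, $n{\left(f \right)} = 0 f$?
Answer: $- \frac{155 i \sqrt{194}}{194} \approx - 11.128 i$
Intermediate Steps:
$n{\left(f \right)} = 0$
$V = 1705$ ($V = - \frac{44 \cdot 31 \left(-5\right)}{4} = - \frac{1364 \left(-5\right)}{4} = \left(- \frac{1}{4}\right) \left(-6820\right) = 1705$)
$\frac{V}{\sqrt{n{\left(44 \right)} - 23474}} = \frac{1705}{\sqrt{0 - 23474}} = \frac{1705}{\sqrt{-23474}} = \frac{1705}{11 i \sqrt{194}} = 1705 \left(- \frac{i \sqrt{194}}{2134}\right) = - \frac{155 i \sqrt{194}}{194}$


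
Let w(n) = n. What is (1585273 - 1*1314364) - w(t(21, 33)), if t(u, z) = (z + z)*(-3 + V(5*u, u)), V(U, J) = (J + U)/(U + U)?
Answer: 1355337/5 ≈ 2.7107e+5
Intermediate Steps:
V(U, J) = (J + U)/(2*U) (V(U, J) = (J + U)/((2*U)) = (J + U)*(1/(2*U)) = (J + U)/(2*U))
t(u, z) = -24*z/5 (t(u, z) = (z + z)*(-3 + (u + 5*u)/(2*((5*u)))) = (2*z)*(-3 + (1/(5*u))*(6*u)/2) = (2*z)*(-3 + 3/5) = (2*z)*(-12/5) = -24*z/5)
(1585273 - 1*1314364) - w(t(21, 33)) = (1585273 - 1*1314364) - (-24)*33/5 = (1585273 - 1314364) - 1*(-792/5) = 270909 + 792/5 = 1355337/5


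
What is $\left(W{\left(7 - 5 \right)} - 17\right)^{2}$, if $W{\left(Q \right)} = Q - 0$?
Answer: $225$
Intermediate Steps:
$W{\left(Q \right)} = Q$ ($W{\left(Q \right)} = Q + 0 = Q$)
$\left(W{\left(7 - 5 \right)} - 17\right)^{2} = \left(\left(7 - 5\right) - 17\right)^{2} = \left(2 - 17\right)^{2} = \left(-15\right)^{2} = 225$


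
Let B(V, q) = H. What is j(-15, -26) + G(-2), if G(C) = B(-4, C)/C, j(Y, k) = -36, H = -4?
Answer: -34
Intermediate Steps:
B(V, q) = -4
G(C) = -4/C
j(-15, -26) + G(-2) = -36 - 4/(-2) = -36 - 4*(-½) = -36 + 2 = -34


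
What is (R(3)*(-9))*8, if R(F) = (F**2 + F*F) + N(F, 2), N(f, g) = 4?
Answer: -1584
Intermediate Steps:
R(F) = 4 + 2*F**2 (R(F) = (F**2 + F*F) + 4 = (F**2 + F**2) + 4 = 2*F**2 + 4 = 4 + 2*F**2)
(R(3)*(-9))*8 = ((4 + 2*3**2)*(-9))*8 = ((4 + 2*9)*(-9))*8 = ((4 + 18)*(-9))*8 = (22*(-9))*8 = -198*8 = -1584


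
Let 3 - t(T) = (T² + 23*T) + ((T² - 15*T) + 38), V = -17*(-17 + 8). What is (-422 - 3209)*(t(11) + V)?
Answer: 769772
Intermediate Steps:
V = 153 (V = -17*(-9) = 153)
t(T) = -35 - 8*T - 2*T² (t(T) = 3 - ((T² + 23*T) + ((T² - 15*T) + 38)) = 3 - ((T² + 23*T) + (38 + T² - 15*T)) = 3 - (38 + 2*T² + 8*T) = 3 + (-38 - 8*T - 2*T²) = -35 - 8*T - 2*T²)
(-422 - 3209)*(t(11) + V) = (-422 - 3209)*((-35 - 8*11 - 2*11²) + 153) = -3631*((-35 - 88 - 2*121) + 153) = -3631*((-35 - 88 - 242) + 153) = -3631*(-365 + 153) = -3631*(-212) = 769772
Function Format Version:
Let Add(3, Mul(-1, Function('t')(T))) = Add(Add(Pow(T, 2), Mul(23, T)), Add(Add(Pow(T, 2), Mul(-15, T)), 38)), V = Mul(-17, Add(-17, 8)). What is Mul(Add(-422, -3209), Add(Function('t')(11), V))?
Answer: 769772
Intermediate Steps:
V = 153 (V = Mul(-17, -9) = 153)
Function('t')(T) = Add(-35, Mul(-8, T), Mul(-2, Pow(T, 2))) (Function('t')(T) = Add(3, Mul(-1, Add(Add(Pow(T, 2), Mul(23, T)), Add(Add(Pow(T, 2), Mul(-15, T)), 38)))) = Add(3, Mul(-1, Add(Add(Pow(T, 2), Mul(23, T)), Add(38, Pow(T, 2), Mul(-15, T))))) = Add(3, Mul(-1, Add(38, Mul(2, Pow(T, 2)), Mul(8, T)))) = Add(3, Add(-38, Mul(-8, T), Mul(-2, Pow(T, 2)))) = Add(-35, Mul(-8, T), Mul(-2, Pow(T, 2))))
Mul(Add(-422, -3209), Add(Function('t')(11), V)) = Mul(Add(-422, -3209), Add(Add(-35, Mul(-8, 11), Mul(-2, Pow(11, 2))), 153)) = Mul(-3631, Add(Add(-35, -88, Mul(-2, 121)), 153)) = Mul(-3631, Add(Add(-35, -88, -242), 153)) = Mul(-3631, Add(-365, 153)) = Mul(-3631, -212) = 769772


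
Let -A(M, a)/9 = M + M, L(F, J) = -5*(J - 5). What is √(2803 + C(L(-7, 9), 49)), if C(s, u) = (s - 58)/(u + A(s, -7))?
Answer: √468856741/409 ≈ 52.942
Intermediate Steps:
L(F, J) = 25 - 5*J (L(F, J) = -5*(-5 + J) = 25 - 5*J)
A(M, a) = -18*M (A(M, a) = -9*(M + M) = -18*M)
C(s, u) = (-58 + s)/(u - 18*s) (C(s, u) = (s - 58)/(u - 18*s) = (-58 + s)/(u - 18*s))
√(2803 + C(L(-7, 9), 49)) = √(2803 + (58 - (25 - 5*9))/(-1*49 + 18*(25 - 5*9))) = √(2803 + (58 - (25 - 45))/(-49 + 18*(25 - 45))) = √(2803 + (58 - 1*(-20))/(-49 + 18*(-20))) = √(2803 + (58 + 20)/(-49 - 360)) = √(2803 + 78/(-409)) = √(2803 - 1/409*78) = √(2803 - 78/409) = √(1146349/409) = √468856741/409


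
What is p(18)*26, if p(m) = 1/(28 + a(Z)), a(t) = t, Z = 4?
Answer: 13/16 ≈ 0.81250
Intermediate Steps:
p(m) = 1/32 (p(m) = 1/(28 + 4) = 1/32)
p(18)*26 = (1/32)*26 = 13/16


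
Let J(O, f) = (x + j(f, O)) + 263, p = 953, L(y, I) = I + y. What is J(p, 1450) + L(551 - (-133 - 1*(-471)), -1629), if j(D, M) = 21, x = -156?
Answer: -1288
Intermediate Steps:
J(O, f) = 128 (J(O, f) = (-156 + 21) + 263 = -135 + 263 = 128)
J(p, 1450) + L(551 - (-133 - 1*(-471)), -1629) = 128 + (-1629 + (551 - (-133 - 1*(-471)))) = 128 + (-1629 + (551 - (-133 + 471))) = 128 + (-1629 + (551 - 1*338)) = 128 + (-1629 + (551 - 338)) = 128 + (-1629 + 213) = 128 - 1416 = -1288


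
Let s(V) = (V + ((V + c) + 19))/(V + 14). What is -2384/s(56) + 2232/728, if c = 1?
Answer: -3787313/3003 ≈ -1261.2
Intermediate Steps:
s(V) = (20 + 2*V)/(14 + V) (s(V) = (V + ((V + 1) + 19))/(V + 14) = (V + ((1 + V) + 19))/(14 + V) = (V + (20 + V))/(14 + V) = (20 + 2*V)/(14 + V))
-2384/s(56) + 2232/728 = -2384*(14 + 56)/(2*(10 + 56)) + 2232/728 = -2384/(2*66/70) + 2232*(1/728) = -2384/(2*(1/70)*66) + 279/91 = -2384/66/35 + 279/91 = -2384*35/66 + 279/91 = -41720/33 + 279/91 = -3787313/3003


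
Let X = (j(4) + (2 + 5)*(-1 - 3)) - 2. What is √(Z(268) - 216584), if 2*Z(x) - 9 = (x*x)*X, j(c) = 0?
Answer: I*√5175758/2 ≈ 1137.5*I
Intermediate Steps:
X = -30 (X = (0 + (2 + 5)*(-1 - 3)) - 2 = (0 + 7*(-4)) - 2 = (0 - 28) - 2 = -28 - 2 = -30)
Z(x) = 9/2 - 15*x² (Z(x) = 9/2 + ((x*x)*(-30))/2 = 9/2 + (x²*(-30))/2 = 9/2 + (-30*x²)/2 = 9/2 - 15*x²)
√(Z(268) - 216584) = √((9/2 - 15*268²) - 216584) = √((9/2 - 15*71824) - 216584) = √((9/2 - 1077360) - 216584) = √(-2154711/2 - 216584) = √(-2587879/2) = I*√5175758/2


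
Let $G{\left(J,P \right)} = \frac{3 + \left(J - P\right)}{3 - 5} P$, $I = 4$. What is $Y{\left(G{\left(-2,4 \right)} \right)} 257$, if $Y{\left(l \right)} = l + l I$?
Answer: $7710$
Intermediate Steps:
$G{\left(J,P \right)} = P \left(- \frac{3}{2} + \frac{P}{2} - \frac{J}{2}\right)$ ($G{\left(J,P \right)} = \frac{3 + J - P}{-2} P = \left(3 + J - P\right) \left(- \frac{1}{2}\right) P = \left(- \frac{3}{2} + \frac{P}{2} - \frac{J}{2}\right) P = P \left(- \frac{3}{2} + \frac{P}{2} - \frac{J}{2}\right)$)
$Y{\left(l \right)} = 5 l$ ($Y{\left(l \right)} = l + l 4 = l + 4 l = 5 l$)
$Y{\left(G{\left(-2,4 \right)} \right)} 257 = 5 \cdot \frac{1}{2} \cdot 4 \left(-3 + 4 - -2\right) 257 = 5 \cdot \frac{1}{2} \cdot 4 \left(-3 + 4 + 2\right) 257 = 5 \cdot \frac{1}{2} \cdot 4 \cdot 3 \cdot 257 = 5 \cdot 6 \cdot 257 = 30 \cdot 257 = 7710$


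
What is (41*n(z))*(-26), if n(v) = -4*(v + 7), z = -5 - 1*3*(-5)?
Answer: 72488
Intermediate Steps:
z = 10 (z = -5 - 3*(-5) = -5 + 15 = 10)
n(v) = -28 - 4*v (n(v) = -4*(7 + v) = -28 - 4*v)
(41*n(z))*(-26) = (41*(-28 - 4*10))*(-26) = (41*(-28 - 40))*(-26) = (41*(-68))*(-26) = -2788*(-26) = 72488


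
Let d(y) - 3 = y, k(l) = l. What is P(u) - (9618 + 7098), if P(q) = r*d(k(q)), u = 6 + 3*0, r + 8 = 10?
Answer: -16698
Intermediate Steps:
d(y) = 3 + y
r = 2 (r = -8 + 10 = 2)
u = 6 (u = 6 + 0 = 6)
P(q) = 6 + 2*q (P(q) = 2*(3 + q) = 6 + 2*q)
P(u) - (9618 + 7098) = (6 + 2*6) - (9618 + 7098) = (6 + 12) - 1*16716 = 18 - 16716 = -16698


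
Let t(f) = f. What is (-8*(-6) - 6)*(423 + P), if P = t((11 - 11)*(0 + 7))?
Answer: 17766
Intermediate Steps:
P = 0 (P = (11 - 11)*(0 + 7) = 0*7 = 0)
(-8*(-6) - 6)*(423 + P) = (-8*(-6) - 6)*(423 + 0) = (48 - 6)*423 = 42*423 = 17766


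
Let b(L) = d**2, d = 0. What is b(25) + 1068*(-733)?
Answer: -782844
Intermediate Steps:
b(L) = 0 (b(L) = 0**2 = 0)
b(25) + 1068*(-733) = 0 + 1068*(-733) = 0 - 782844 = -782844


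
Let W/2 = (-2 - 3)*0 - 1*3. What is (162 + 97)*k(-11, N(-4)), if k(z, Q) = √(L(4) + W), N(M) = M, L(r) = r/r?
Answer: 259*I*√5 ≈ 579.14*I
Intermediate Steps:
L(r) = 1
W = -6 (W = 2*((-2 - 3)*0 - 1*3) = 2*(-5*0 - 3) = 2*(0 - 3) = 2*(-3) = -6)
k(z, Q) = I*√5 (k(z, Q) = √(1 - 6) = √(-5) = I*√5)
(162 + 97)*k(-11, N(-4)) = (162 + 97)*(I*√5) = 259*(I*√5) = 259*I*√5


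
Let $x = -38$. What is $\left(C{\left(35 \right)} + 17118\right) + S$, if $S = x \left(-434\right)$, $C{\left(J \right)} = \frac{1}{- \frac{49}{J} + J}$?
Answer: $\frac{5646485}{168} \approx 33610.0$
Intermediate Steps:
$C{\left(J \right)} = \frac{1}{J - \frac{49}{J}}$
$S = 16492$ ($S = \left(-38\right) \left(-434\right) = 16492$)
$\left(C{\left(35 \right)} + 17118\right) + S = \left(\frac{35}{-49 + 35^{2}} + 17118\right) + 16492 = \left(\frac{35}{-49 + 1225} + 17118\right) + 16492 = \left(\frac{35}{1176} + 17118\right) + 16492 = \left(35 \cdot \frac{1}{1176} + 17118\right) + 16492 = \left(\frac{5}{168} + 17118\right) + 16492 = \frac{2875829}{168} + 16492 = \frac{5646485}{168}$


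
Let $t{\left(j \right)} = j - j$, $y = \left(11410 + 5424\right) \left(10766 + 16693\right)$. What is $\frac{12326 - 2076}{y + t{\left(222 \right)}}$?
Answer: $\frac{5125}{231122403} \approx 2.2174 \cdot 10^{-5}$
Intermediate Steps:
$y = 462244806$ ($y = 16834 \cdot 27459 = 462244806$)
$t{\left(j \right)} = 0$
$\frac{12326 - 2076}{y + t{\left(222 \right)}} = \frac{12326 - 2076}{462244806 + 0} = \frac{10250}{462244806} = 10250 \cdot \frac{1}{462244806} = \frac{5125}{231122403}$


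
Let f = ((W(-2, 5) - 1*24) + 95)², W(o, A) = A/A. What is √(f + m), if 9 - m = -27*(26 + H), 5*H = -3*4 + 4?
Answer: 3*√16255/5 ≈ 76.497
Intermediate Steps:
H = -8/5 (H = (-3*4 + 4)/5 = (-12 + 4)/5 = (⅕)*(-8) = -8/5 ≈ -1.6000)
W(o, A) = 1
f = 5184 (f = ((1 - 1*24) + 95)² = ((1 - 24) + 95)² = (-23 + 95)² = 72² = 5184)
m = 3339/5 (m = 9 - (-27)*(26 - 8/5) = 9 - (-27)*122/5 = 9 - 1*(-3294/5) = 9 + 3294/5 = 3339/5 ≈ 667.80)
√(f + m) = √(5184 + 3339/5) = √(29259/5) = 3*√16255/5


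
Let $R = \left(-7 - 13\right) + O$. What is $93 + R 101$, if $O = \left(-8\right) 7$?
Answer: $-7583$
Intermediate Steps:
$O = -56$
$R = -76$ ($R = \left(-7 - 13\right) - 56 = -20 - 56 = -76$)
$93 + R 101 = 93 - 7676 = -7583$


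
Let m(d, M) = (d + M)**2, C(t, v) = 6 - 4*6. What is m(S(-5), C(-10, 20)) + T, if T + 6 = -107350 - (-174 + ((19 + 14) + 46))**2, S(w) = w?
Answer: -115852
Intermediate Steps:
T = -116381 (T = -6 + (-107350 - (-174 + ((19 + 14) + 46))**2) = -6 + (-107350 - (-174 + (33 + 46))**2) = -6 + (-107350 - (-174 + 79)**2) = -6 + (-107350 - 1*(-95)**2) = -6 + (-107350 - 1*9025) = -6 + (-107350 - 9025) = -6 - 116375 = -116381)
C(t, v) = -18 (C(t, v) = 6 - 24 = -18)
m(d, M) = (M + d)**2
m(S(-5), C(-10, 20)) + T = (-18 - 5)**2 - 116381 = (-23)**2 - 116381 = 529 - 116381 = -115852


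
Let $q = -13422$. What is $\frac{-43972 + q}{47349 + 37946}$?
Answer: $- \frac{57394}{85295} \approx -0.67289$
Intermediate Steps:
$\frac{-43972 + q}{47349 + 37946} = \frac{-43972 - 13422}{47349 + 37946} = - \frac{57394}{85295}$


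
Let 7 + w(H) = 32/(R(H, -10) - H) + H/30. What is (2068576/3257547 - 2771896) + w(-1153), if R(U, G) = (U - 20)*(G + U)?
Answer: -15410945510371127063/5559622889430 ≈ -2.7719e+6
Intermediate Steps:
R(U, G) = (-20 + U)*(G + U)
w(H) = -7 + 32/(200 + H² - 31*H) + H/30 (w(H) = -7 + (32/((H² - 20*(-10) - 20*H - 10*H) - H) + H/30) = -7 + (32/((H² + 200 - 20*H - 10*H) - H) + H*(1/30)) = -7 + (32/((200 + H² - 30*H) - H) + H/30) = -7 + (32/(200 + H² - 31*H) + H/30) = -7 + 32/(200 + H² - 31*H) + H/30)
(2068576/3257547 - 2771896) + w(-1153) = (2068576/3257547 - 2771896) + (-41040 + (-1153)³ - 241*(-1153)² + 6710*(-1153))/(30*(200 + (-1153)² - 31*(-1153))) = (2068576*(1/3257547) - 2771896) + (-41040 - 1532808577 - 241*1329409 - 7736630)/(30*(200 + 1329409 + 35743)) = (2068576/3257547 - 2771896) + (1/30)*(-41040 - 1532808577 - 320387569 - 7736630)/1365352 = -9029579430536/3257547 + (1/30)*(1/1365352)*(-1860973816) = -9029579430536/3257547 - 232621727/5120070 = -15410945510371127063/5559622889430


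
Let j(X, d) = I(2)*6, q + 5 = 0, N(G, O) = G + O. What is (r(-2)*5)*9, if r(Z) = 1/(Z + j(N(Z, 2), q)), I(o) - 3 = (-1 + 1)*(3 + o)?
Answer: 45/16 ≈ 2.8125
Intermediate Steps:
I(o) = 3 (I(o) = 3 + (-1 + 1)*(3 + o) = 3 + 0*(3 + o) = 3 + 0 = 3)
q = -5 (q = -5 + 0 = -5)
j(X, d) = 18 (j(X, d) = 3*6 = 18)
r(Z) = 1/(18 + Z) (r(Z) = 1/(Z + 18) = 1/(18 + Z))
(r(-2)*5)*9 = (5/(18 - 2))*9 = (5/16)*9 = 45/16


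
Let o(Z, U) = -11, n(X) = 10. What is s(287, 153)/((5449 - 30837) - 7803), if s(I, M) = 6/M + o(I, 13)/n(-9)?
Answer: 541/16927410 ≈ 3.1960e-5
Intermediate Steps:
s(I, M) = -11/10 + 6/M (s(I, M) = 6/M - 11/10 = -11/10 + 6/M)
s(287, 153)/((5449 - 30837) - 7803) = (-11/10 + 6/153)/((5449 - 30837) - 7803) = (-11/10 + 6*(1/153))/(-25388 - 7803) = (-11/10 + 2/51)/(-33191) = -541/510*(-1/33191) = 541/16927410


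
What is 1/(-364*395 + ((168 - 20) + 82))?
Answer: -1/143550 ≈ -6.9662e-6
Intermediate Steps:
1/(-364*395 + ((168 - 20) + 82)) = 1/(-143780 + (148 + 82)) = 1/(-143780 + 230) = 1/(-143550) = -1/143550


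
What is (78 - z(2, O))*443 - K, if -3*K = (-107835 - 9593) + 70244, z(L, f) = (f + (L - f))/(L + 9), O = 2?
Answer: 206200/11 ≈ 18745.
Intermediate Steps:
z(L, f) = L/(9 + L)
K = 15728 (K = -((-107835 - 9593) + 70244)/3 = -(-117428 + 70244)/3 = -⅓*(-47184) = 15728)
(78 - z(2, O))*443 - K = (78 - 2/(9 + 2))*443 - 1*15728 = (78 - 2/11)*443 - 15728 = (856/11)*443 - 15728 = 379208/11 - 15728 = 206200/11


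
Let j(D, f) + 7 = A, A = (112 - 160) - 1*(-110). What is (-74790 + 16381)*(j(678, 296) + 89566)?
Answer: -5234672989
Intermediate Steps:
A = 62 (A = -48 + 110 = 62)
j(D, f) = 55 (j(D, f) = -7 + 62 = 55)
(-74790 + 16381)*(j(678, 296) + 89566) = (-74790 + 16381)*(55 + 89566) = -58409*89621 = -5234672989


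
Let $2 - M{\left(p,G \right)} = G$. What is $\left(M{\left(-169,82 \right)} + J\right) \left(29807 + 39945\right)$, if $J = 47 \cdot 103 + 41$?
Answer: $334949104$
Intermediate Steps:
$M{\left(p,G \right)} = 2 - G$
$J = 4882$ ($J = 4841 + 41 = 4882$)
$\left(M{\left(-169,82 \right)} + J\right) \left(29807 + 39945\right) = \left(\left(2 - 82\right) + 4882\right) \left(29807 + 39945\right) = \left(\left(2 - 82\right) + 4882\right) 69752 = \left(-80 + 4882\right) 69752 = 4802 \cdot 69752 = 334949104$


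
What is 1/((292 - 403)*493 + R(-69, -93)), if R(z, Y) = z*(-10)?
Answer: -1/54033 ≈ -1.8507e-5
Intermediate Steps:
R(z, Y) = -10*z
1/((292 - 403)*493 + R(-69, -93)) = 1/((292 - 403)*493 - 10*(-69)) = 1/(-111*493 + 690) = 1/(-54723 + 690) = 1/(-54033) = -1/54033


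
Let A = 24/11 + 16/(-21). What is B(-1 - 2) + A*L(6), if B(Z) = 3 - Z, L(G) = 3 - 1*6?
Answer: 134/77 ≈ 1.7403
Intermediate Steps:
L(G) = -3 (L(G) = 3 - 6 = -3)
A = 328/231 (A = 24*(1/11) + 16*(-1/21) = 24/11 - 16/21 = 328/231 ≈ 1.4199)
B(-1 - 2) + A*L(6) = (3 - (-1 - 2)) + (328/231)*(-3) = (3 - 1*(-3)) - 328/77 = (3 + 3) - 328/77 = 6 - 328/77 = 134/77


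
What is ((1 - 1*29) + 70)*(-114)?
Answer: -4788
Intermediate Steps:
((1 - 1*29) + 70)*(-114) = ((1 - 29) + 70)*(-114) = (-28 + 70)*(-114) = 42*(-114) = -4788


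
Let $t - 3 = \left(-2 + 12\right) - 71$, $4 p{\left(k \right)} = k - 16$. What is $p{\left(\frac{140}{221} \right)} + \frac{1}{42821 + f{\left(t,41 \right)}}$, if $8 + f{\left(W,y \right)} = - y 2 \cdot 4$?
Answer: $- \frac{36069544}{9389185} \approx -3.8416$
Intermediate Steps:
$p{\left(k \right)} = -4 + \frac{k}{4}$ ($p{\left(k \right)} = \frac{k - 16}{4} = \frac{-16 + k}{4} = -4 + \frac{k}{4}$)
$t = -58$ ($t = 3 + \left(\left(-2 + 12\right) - 71\right) = 3 + \left(10 - 71\right) = 3 - 61 = -58$)
$f{\left(W,y \right)} = -8 - 8 y$ ($f{\left(W,y \right)} = -8 - y 2 \cdot 4 = -8 - 2 y 4 = -8 - 8 y$)
$p{\left(\frac{140}{221} \right)} + \frac{1}{42821 + f{\left(t,41 \right)}} = \left(-4 + \frac{140 \cdot \frac{1}{221}}{4}\right) + \frac{1}{42821 - 336} = \left(-4 + \frac{1}{4} \cdot \frac{140}{221}\right) + \frac{1}{42821 - 336} = \left(-4 + \frac{35}{221}\right) + \frac{1}{42485} = - \frac{849}{221} + \frac{1}{42485} = - \frac{36069544}{9389185}$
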